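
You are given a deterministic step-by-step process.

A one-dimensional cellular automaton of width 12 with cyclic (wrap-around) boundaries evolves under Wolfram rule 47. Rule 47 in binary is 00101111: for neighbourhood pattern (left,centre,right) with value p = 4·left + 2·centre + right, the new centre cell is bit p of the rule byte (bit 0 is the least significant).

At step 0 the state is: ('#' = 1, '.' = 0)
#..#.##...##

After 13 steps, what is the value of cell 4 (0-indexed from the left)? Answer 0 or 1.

[0] #..#.##...##
[1] ..####..###.
[2] ###....##...
[3] #...####..##
[4] ..###....##.
[5] ###...####..
[6] #...###....#
[7] ..###...####
[8] .##...###...
[9] ##..###...##
[10] ...##...###.
[11] ####..###...
[12] #....##...##
[13] ..####..###.

1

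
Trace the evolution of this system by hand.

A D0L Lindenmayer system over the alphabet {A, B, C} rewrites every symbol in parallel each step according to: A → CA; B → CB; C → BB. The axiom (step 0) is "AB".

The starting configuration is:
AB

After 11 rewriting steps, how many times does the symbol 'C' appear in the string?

1366

t=0: AB
t=1: CACB
t=2: BBCABBCB
t=3: CBCBBBCACBCBBBCB
t=4: BBCBBBCBCBCBBBCABBCBBBCBCBCBBBCB
t=5: CBCBBBCBCBCBBBCBBBCBBBCBCBCBBBCACBCBBBCBCBCBBBCBBBCBBBCBCBCBBBCB
t=6: BBCBBBCBCBCBBBCBBBCBBBCBCBCBBBCBCBCBBBCBCBCBBBCBBBCBBBCBCB…CBCBCBBBCBBBCBBBCBCBCBBBCBCBCBBBCBCBCBBBCBBBCBBBCBCBCBBBCB  (len 128)
t=7: CBCBBBCBCBCBBBCBBBCBBBCBCBCBBBCBCBCBBBCBCBCBBBCBBBCBBBCBCB…CBCBCBBBCBBBCBBBCBCBCBBBCBCBCBBBCBCBCBBBCBBBCBBBCBCBCBBBCB  (len 256)
t=8: BBCBBBCBCBCBBBCBBBCBBBCBCBCBBBCBCBCBBBCBCBCBBBCBBBCBBBCBCB…CBCBCBBBCBBBCBBBCBCBCBBBCBCBCBBBCBCBCBBBCBBBCBBBCBCBCBBBCB  (len 512)
t=9: CBCBBBCBCBCBBBCBBBCBBBCBCBCBBBCBCBCBBBCBCBCBBBCBBBCBBBCBCB…CBCBCBBBCBBBCBBBCBCBCBBBCBCBCBBBCBCBCBBBCBBBCBBBCBCBCBBBCB  (len 1024)
t=10: BBCBBBCBCBCBBBCBBBCBBBCBCBCBBBCBCBCBBBCBCBCBBBCBBBCBBBCBCB…CBCBCBBBCBBBCBBBCBCBCBBBCBCBCBBBCBCBCBBBCBBBCBBBCBCBCBBBCB  (len 2048)
t=11: CBCBBBCBCBCBBBCBBBCBBBCBCBCBBBCBCBCBBBCBCBCBBBCBBBCBBBCBCB…CBCBCBBBCBBBCBBBCBCBCBBBCBCBCBBBCBCBCBBBCBBBCBBBCBCBCBBBCB  (len 4096)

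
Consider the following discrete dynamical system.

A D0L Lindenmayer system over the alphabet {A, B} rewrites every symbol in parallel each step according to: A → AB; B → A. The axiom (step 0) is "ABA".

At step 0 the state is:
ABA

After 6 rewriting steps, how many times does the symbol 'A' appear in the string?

34

gen 0: ABA
gen 1: ABAAB
gen 2: ABAABABA
gen 3: ABAABABAABAAB
gen 4: ABAABABAABAABABAABABA
gen 5: ABAABABAABAABABAABABAABAABABAABAAB
gen 6: ABAABABAABAABABAABABAABAABABAABAABABAABABAABAABABAABABA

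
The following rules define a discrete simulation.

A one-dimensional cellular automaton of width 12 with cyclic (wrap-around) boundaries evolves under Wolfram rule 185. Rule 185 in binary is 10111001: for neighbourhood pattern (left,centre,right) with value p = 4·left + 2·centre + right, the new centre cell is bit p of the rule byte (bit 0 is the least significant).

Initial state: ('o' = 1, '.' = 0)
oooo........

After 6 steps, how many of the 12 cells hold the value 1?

t=0: oooo........
t=1: ooo.ooooooo.
t=2: oo.ooooooo.o
t=3: o.ooooooo.oo
t=4: .ooooooo.ooo
t=5: ooooooo.ooo.
t=6: oooooo.ooo.o

10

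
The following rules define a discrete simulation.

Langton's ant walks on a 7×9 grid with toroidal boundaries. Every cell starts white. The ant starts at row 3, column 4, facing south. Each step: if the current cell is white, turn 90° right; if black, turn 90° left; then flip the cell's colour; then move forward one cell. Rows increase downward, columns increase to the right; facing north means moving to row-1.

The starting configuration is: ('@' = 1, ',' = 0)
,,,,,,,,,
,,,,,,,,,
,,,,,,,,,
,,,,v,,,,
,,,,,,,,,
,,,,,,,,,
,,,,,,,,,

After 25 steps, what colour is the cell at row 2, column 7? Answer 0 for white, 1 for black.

1

step 0: ,,,,,,,,,
,,,,,,,,,
,,,,,,,,,
,,,,v,,,,
,,,,,,,,,
,,,,,,,,,
,,,,,,,,,
step 1: ,,,,,,,,,
,,,,,,,,,
,,,,,,,,,
,,,<@,,,,
,,,,,,,,,
,,,,,,,,,
,,,,,,,,,
step 2: ,,,,,,,,,
,,,,,,,,,
,,,^,,,,,
,,,@@,,,,
,,,,,,,,,
,,,,,,,,,
,,,,,,,,,
step 3: ,,,,,,,,,
,,,,,,,,,
,,,@>,,,,
,,,@@,,,,
,,,,,,,,,
,,,,,,,,,
,,,,,,,,,
step 4: ,,,,,,,,,
,,,,,,,,,
,,,@@,,,,
,,,@v,,,,
,,,,,,,,,
,,,,,,,,,
,,,,,,,,,
step 5: ,,,,,,,,,
,,,,,,,,,
,,,@@,,,,
,,,@,>,,,
,,,,,,,,,
,,,,,,,,,
,,,,,,,,,
step 6: ,,,,,,,,,
,,,,,,,,,
,,,@@,,,,
,,,@,@,,,
,,,,,v,,,
,,,,,,,,,
,,,,,,,,,
step 7: ,,,,,,,,,
,,,,,,,,,
,,,@@,,,,
,,,@,@,,,
,,,,<@,,,
,,,,,,,,,
,,,,,,,,,
step 8: ,,,,,,,,,
,,,,,,,,,
,,,@@,,,,
,,,@^@,,,
,,,,@@,,,
,,,,,,,,,
,,,,,,,,,
step 9: ,,,,,,,,,
,,,,,,,,,
,,,@@,,,,
,,,@@>,,,
,,,,@@,,,
,,,,,,,,,
,,,,,,,,,
step 10: ,,,,,,,,,
,,,,,,,,,
,,,@@^,,,
,,,@@,,,,
,,,,@@,,,
,,,,,,,,,
,,,,,,,,,
step 11: ,,,,,,,,,
,,,,,,,,,
,,,@@@>,,
,,,@@,,,,
,,,,@@,,,
,,,,,,,,,
,,,,,,,,,
step 12: ,,,,,,,,,
,,,,,,,,,
,,,@@@@,,
,,,@@,v,,
,,,,@@,,,
,,,,,,,,,
,,,,,,,,,
step 13: ,,,,,,,,,
,,,,,,,,,
,,,@@@@,,
,,,@@<@,,
,,,,@@,,,
,,,,,,,,,
,,,,,,,,,
step 14: ,,,,,,,,,
,,,,,,,,,
,,,@@^@,,
,,,@@@@,,
,,,,@@,,,
,,,,,,,,,
,,,,,,,,,
step 15: ,,,,,,,,,
,,,,,,,,,
,,,@<,@,,
,,,@@@@,,
,,,,@@,,,
,,,,,,,,,
,,,,,,,,,
step 16: ,,,,,,,,,
,,,,,,,,,
,,,@,,@,,
,,,@v@@,,
,,,,@@,,,
,,,,,,,,,
,,,,,,,,,
step 17: ,,,,,,,,,
,,,,,,,,,
,,,@,,@,,
,,,@,>@,,
,,,,@@,,,
,,,,,,,,,
,,,,,,,,,
step 18: ,,,,,,,,,
,,,,,,,,,
,,,@,^@,,
,,,@,,@,,
,,,,@@,,,
,,,,,,,,,
,,,,,,,,,
step 19: ,,,,,,,,,
,,,,,,,,,
,,,@,@>,,
,,,@,,@,,
,,,,@@,,,
,,,,,,,,,
,,,,,,,,,
step 20: ,,,,,,,,,
,,,,,,^,,
,,,@,@,,,
,,,@,,@,,
,,,,@@,,,
,,,,,,,,,
,,,,,,,,,
step 21: ,,,,,,,,,
,,,,,,@>,
,,,@,@,,,
,,,@,,@,,
,,,,@@,,,
,,,,,,,,,
,,,,,,,,,
step 22: ,,,,,,,,,
,,,,,,@@,
,,,@,@,v,
,,,@,,@,,
,,,,@@,,,
,,,,,,,,,
,,,,,,,,,
step 23: ,,,,,,,,,
,,,,,,@@,
,,,@,@<@,
,,,@,,@,,
,,,,@@,,,
,,,,,,,,,
,,,,,,,,,
step 24: ,,,,,,,,,
,,,,,,^@,
,,,@,@@@,
,,,@,,@,,
,,,,@@,,,
,,,,,,,,,
,,,,,,,,,
step 25: ,,,,,,,,,
,,,,,<,@,
,,,@,@@@,
,,,@,,@,,
,,,,@@,,,
,,,,,,,,,
,,,,,,,,,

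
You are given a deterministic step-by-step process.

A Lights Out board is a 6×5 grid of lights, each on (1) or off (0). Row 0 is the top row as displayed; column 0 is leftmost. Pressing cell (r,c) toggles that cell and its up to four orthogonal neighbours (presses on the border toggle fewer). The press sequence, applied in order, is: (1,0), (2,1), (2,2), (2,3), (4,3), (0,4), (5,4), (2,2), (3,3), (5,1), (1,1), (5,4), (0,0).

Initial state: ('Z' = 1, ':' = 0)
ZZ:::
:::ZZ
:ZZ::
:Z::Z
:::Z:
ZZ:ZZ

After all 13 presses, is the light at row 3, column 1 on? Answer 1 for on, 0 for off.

t=0: ZZ:::
:::ZZ
:ZZ::
:Z::Z
:::Z:
ZZ:ZZ
t=1: :Z:::
ZZ:ZZ
ZZZ::
:Z::Z
:::Z:
ZZ:ZZ
t=2: :Z:::
Z::ZZ
:::::
::::Z
:::Z:
ZZ:ZZ
t=3: :Z:::
Z:ZZZ
:ZZZ:
::Z:Z
:::Z:
ZZ:ZZ
t=4: :Z:::
Z:Z:Z
:Z::Z
::ZZZ
:::Z:
ZZ:ZZ
t=5: :Z:::
Z:Z:Z
:Z::Z
::Z:Z
::Z:Z
ZZ::Z
t=6: :Z:ZZ
Z:Z::
:Z::Z
::Z:Z
::Z:Z
ZZ::Z
t=7: :Z:ZZ
Z:Z::
:Z::Z
::Z:Z
::Z::
ZZ:Z:
t=8: :Z:ZZ
Z::::
::ZZZ
::::Z
::Z::
ZZ:Z:
t=9: :Z:ZZ
Z::::
::Z:Z
::ZZ:
::ZZ:
ZZ:Z:
t=10: :Z:ZZ
Z::::
::Z:Z
::ZZ:
:ZZZ:
::ZZ:
t=11: :::ZZ
:ZZ::
:ZZ:Z
::ZZ:
:ZZZ:
::ZZ:
t=12: :::ZZ
:ZZ::
:ZZ:Z
::ZZ:
:ZZZZ
::Z:Z
t=13: ZZ:ZZ
ZZZ::
:ZZ:Z
::ZZ:
:ZZZZ
::Z:Z

0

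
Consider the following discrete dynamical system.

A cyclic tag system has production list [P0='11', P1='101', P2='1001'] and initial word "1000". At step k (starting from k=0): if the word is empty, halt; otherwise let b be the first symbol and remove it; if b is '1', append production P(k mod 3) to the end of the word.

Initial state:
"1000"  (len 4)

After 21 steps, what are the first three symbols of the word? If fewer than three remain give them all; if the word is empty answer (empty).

0) "1000"  (len 4)
1) "00011"  (len 5)
2) "0011"  (len 4)
3) "011"  (len 3)
4) "11"  (len 2)
5) "1101"  (len 4)
6) "1011001"  (len 7)
7) "01100111"  (len 8)
8) "1100111"  (len 7)
9) "1001111001"  (len 10)
10) "00111100111"  (len 11)
11) "0111100111"  (len 10)
12) "111100111"  (len 9)
13) "1110011111"  (len 10)
14) "110011111101"  (len 12)
15) "100111111011001"  (len 15)
16) "0011111101100111"  (len 16)
17) "011111101100111"  (len 15)
18) "11111101100111"  (len 14)
19) "111110110011111"  (len 15)
20) "11110110011111101"  (len 17)
21) "11101100111111011001"  (len 20)

111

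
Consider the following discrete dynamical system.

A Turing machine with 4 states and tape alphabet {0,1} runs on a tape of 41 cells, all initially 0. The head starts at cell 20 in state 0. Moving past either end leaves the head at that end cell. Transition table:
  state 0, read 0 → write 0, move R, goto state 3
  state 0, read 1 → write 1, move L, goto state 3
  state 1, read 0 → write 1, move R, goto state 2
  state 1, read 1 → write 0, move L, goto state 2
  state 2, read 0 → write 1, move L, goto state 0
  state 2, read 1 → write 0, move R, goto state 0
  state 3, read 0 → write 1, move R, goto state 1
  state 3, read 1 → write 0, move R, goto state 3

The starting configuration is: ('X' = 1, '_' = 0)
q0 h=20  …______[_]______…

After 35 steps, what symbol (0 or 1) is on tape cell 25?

0

gen 0: q0 h=20  …______[_]______…
gen 1: q3 h=21  …______[_]______…
gen 2: q1 h=22  …_____X[_]______…
gen 3: q2 h=23  …____XX[_]______…
gen 4: q0 h=22  …_____X[X]X_____…
gen 5: q3 h=21  …______[X]XX____…
gen 6: q3 h=22  …______[X]X_____…
gen 7: q3 h=23  …______[X]______…
gen 8: q3 h=24  …______[_]______…
gen 9: q1 h=25  …_____X[_]______…
gen 10: q2 h=26  …____XX[_]______…
gen 11: q0 h=25  …_____X[X]X_____…
gen 12: q3 h=24  …______[X]XX____…
gen 13: q3 h=25  …______[X]X_____…
gen 14: q3 h=26  …______[X]______…
gen 15: q3 h=27  …______[_]______…
gen 16: q1 h=28  …_____X[_]______…
gen 17: q2 h=29  …____XX[_]______…
gen 18: q0 h=28  …_____X[X]X_____…
gen 19: q3 h=27  …______[X]XX____…
gen 20: q3 h=28  …______[X]X_____…
gen 21: q3 h=29  …______[X]______…
gen 22: q3 h=30  …______[_]______…
gen 23: q1 h=31  …_____X[_]______…
gen 24: q2 h=32  …____XX[_]______…
gen 25: q0 h=31  …_____X[X]X_____…
gen 26: q3 h=30  …______[X]XX____…
gen 27: q3 h=31  …______[X]X_____…
gen 28: q3 h=32  …______[X]______…
gen 29: q3 h=33  …______[_]______…
gen 30: q1 h=34  …_____X[_]______|
gen 31: q2 h=35  …____XX[_]_____|
gen 32: q0 h=34  …_____X[X]X_____|
gen 33: q3 h=33  …______[X]XX____…
gen 34: q3 h=34  …______[X]X_____|
gen 35: q3 h=35  …______[X]_____|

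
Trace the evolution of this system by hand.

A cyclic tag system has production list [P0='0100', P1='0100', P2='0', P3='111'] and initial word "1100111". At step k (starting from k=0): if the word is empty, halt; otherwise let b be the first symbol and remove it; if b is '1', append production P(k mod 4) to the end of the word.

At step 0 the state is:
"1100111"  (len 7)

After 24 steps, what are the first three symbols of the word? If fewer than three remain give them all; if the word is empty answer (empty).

gen 0: "1100111"  (len 7)
gen 1: "1001110100"  (len 10)
gen 2: "0011101000100"  (len 13)
gen 3: "011101000100"  (len 12)
gen 4: "11101000100"  (len 11)
gen 5: "11010001000100"  (len 14)
gen 6: "10100010001000100"  (len 17)
gen 7: "01000100010001000"  (len 17)
gen 8: "1000100010001000"  (len 16)
gen 9: "0001000100010000100"  (len 19)
gen 10: "001000100010000100"  (len 18)
gen 11: "01000100010000100"  (len 17)
gen 12: "1000100010000100"  (len 16)
gen 13: "0001000100001000100"  (len 19)
gen 14: "001000100001000100"  (len 18)
gen 15: "01000100001000100"  (len 17)
gen 16: "1000100001000100"  (len 16)
gen 17: "0001000010001000100"  (len 19)
gen 18: "001000010001000100"  (len 18)
gen 19: "01000010001000100"  (len 17)
gen 20: "1000010001000100"  (len 16)
gen 21: "0000100010001000100"  (len 19)
gen 22: "000100010001000100"  (len 18)
gen 23: "00100010001000100"  (len 17)
gen 24: "0100010001000100"  (len 16)

010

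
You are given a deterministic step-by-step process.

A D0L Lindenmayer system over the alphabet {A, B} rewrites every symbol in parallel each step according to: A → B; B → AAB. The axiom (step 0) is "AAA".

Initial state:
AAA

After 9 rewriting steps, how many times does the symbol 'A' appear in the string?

0) AAA
1) BBB
2) AABAABAAB
3) BBAABBBAABBBAAB
4) AABAABBBAABAABAABBBAABAABAABBBAAB
5) BBAABBBAABAABAABBBAABBBAABBBAABAABAABBBAABBBAABBBAABAABAABBBAAB
6) AABAABBBAABAABAABBBAABBBAABBBAABAABAABBBAABAABAABBBAABAABA…BAABAABAABBBAABAABAABBBAABAABAABBBAABBBAABBBAABAABAABBBAAB  (len 129)
7) BBAABBBAABAABAABBBAABBBAABBBAABAABAABBBAABAABAABBBAABAABAA…BAABAABAABBBAABAABAABBBAABAABAABBBAABBBAABBBAABAABAABBBAAB  (len 255)
8) AABAABBBAABAABAABBBAABBBAABBBAABAABAABBBAABAABAABBBAABAABA…BAABAABAABBBAABAABAABBBAABAABAABBBAABBBAABBBAABAABAABBBAAB  (len 513)
9) BBAABBBAABAABAABBBAABBBAABBBAABAABAABBBAABAABAABBBAABAABAA…BAABAABAABBBAABAABAABBBAABAABAABBBAABBBAABBBAABAABAABBBAAB  (len 1023)

510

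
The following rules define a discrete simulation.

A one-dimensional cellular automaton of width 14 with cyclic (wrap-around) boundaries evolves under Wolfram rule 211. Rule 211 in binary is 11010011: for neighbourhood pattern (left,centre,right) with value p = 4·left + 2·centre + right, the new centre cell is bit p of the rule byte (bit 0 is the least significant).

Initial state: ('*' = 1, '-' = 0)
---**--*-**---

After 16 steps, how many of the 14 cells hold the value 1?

11

k=0  ---**--*-**---
k=1  ***-***---****
k=2  ***--*****-***
k=3  *****-****--**
k=4  *****--*****-*
k=5  *******-****--
k=6  -******--*****
k=7  --*******-****
k=8  **-******--***
k=9  **--*******-**
k=10  ****-******--*
k=11  ****--*******-
k=12  -*****-******-
k=13  *-****--******
k=14  *--*****-*****
k=15  ***-****--****
k=16  ***--*****-***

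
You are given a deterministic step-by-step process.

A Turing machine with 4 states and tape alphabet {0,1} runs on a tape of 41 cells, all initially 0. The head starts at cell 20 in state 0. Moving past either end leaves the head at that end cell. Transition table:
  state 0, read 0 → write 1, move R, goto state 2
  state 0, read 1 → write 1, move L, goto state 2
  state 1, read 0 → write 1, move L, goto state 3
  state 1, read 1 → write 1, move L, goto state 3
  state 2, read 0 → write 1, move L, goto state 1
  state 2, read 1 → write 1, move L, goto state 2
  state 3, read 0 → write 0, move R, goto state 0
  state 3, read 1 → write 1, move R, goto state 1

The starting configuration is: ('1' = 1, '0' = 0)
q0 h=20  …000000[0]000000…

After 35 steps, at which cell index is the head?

3

k=0  q0 h=20  …000000[0]000000…
k=1  q2 h=21  …000001[0]000000…
k=2  q1 h=20  …000000[1]100000…
k=3  q3 h=19  …000000[0]110000…
k=4  q0 h=20  …000000[1]100000…
k=5  q2 h=19  …000000[0]110000…
k=6  q1 h=18  …000000[0]111000…
k=7  q3 h=17  …000000[0]111100…
k=8  q0 h=18  …000000[1]111000…
k=9  q2 h=17  …000000[0]111100…
k=10  q1 h=16  …000000[0]111110…
k=11  q3 h=15  …000000[0]111111…
k=12  q0 h=16  …000000[1]111110…
k=13  q2 h=15  …000000[0]111111…
k=14  q1 h=14  …000000[0]111111…
k=15  q3 h=13  …000000[0]111111…
k=16  q0 h=14  …000000[1]111111…
k=17  q2 h=13  …000000[0]111111…
k=18  q1 h=12  …000000[0]111111…
k=19  q3 h=11  …000000[0]111111…
k=20  q0 h=12  …000000[1]111111…
k=21  q2 h=11  …000000[0]111111…
k=22  q1 h=10  …000000[0]111111…
k=23  q3 h= 9  …000000[0]111111…
k=24  q0 h=10  …000000[1]111111…
k=25  q2 h= 9  …000000[0]111111…
k=26  q1 h= 8  …000000[0]111111…
k=27  q3 h= 7  …000000[0]111111…
k=28  q0 h= 8  …000000[1]111111…
k=29  q2 h= 7  …000000[0]111111…
k=30  q1 h= 6  |000000[0]111111…
k=31  q3 h= 5  |00000[0]111111…
k=32  q0 h= 6  |000000[1]111111…
k=33  q2 h= 5  |00000[0]111111…
k=34  q1 h= 4  |0000[0]111111…
k=35  q3 h= 3  |000[0]111111…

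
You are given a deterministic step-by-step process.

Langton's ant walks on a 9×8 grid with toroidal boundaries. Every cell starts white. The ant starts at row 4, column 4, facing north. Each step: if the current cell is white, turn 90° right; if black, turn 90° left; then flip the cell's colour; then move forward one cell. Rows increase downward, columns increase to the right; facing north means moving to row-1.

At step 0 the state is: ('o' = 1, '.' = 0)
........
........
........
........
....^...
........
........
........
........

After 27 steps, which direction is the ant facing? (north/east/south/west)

gen 0: ........
........
........
........
....^...
........
........
........
........
gen 1: ........
........
........
........
....o>..
........
........
........
........
gen 2: ........
........
........
........
....oo..
.....v..
........
........
........
gen 3: ........
........
........
........
....oo..
....<o..
........
........
........
gen 4: ........
........
........
........
....^o..
....oo..
........
........
........
gen 5: ........
........
........
........
...<.o..
....oo..
........
........
........
gen 6: ........
........
........
...^....
...o.o..
....oo..
........
........
........
gen 7: ........
........
........
...o>...
...o.o..
....oo..
........
........
........
gen 8: ........
........
........
...oo...
...ovo..
....oo..
........
........
........
gen 9: ........
........
........
...oo...
...<oo..
....oo..
........
........
........
gen 10: ........
........
........
...oo...
....oo..
...voo..
........
........
........
gen 11: ........
........
........
...oo...
....oo..
..<ooo..
........
........
........
gen 12: ........
........
........
...oo...
..^.oo..
..oooo..
........
........
........
gen 13: ........
........
........
...oo...
..o>oo..
..oooo..
........
........
........
gen 14: ........
........
........
...oo...
..oooo..
..ovoo..
........
........
........
gen 15: ........
........
........
...oo...
..oooo..
..o.>o..
........
........
........
gen 16: ........
........
........
...oo...
..oo^o..
..o..o..
........
........
........
gen 17: ........
........
........
...oo...
..o<.o..
..o..o..
........
........
........
gen 18: ........
........
........
...oo...
..o..o..
..ov.o..
........
........
........
gen 19: ........
........
........
...oo...
..o..o..
..<o.o..
........
........
........
gen 20: ........
........
........
...oo...
..o..o..
...o.o..
..v.....
........
........
gen 21: ........
........
........
...oo...
..o..o..
...o.o..
.<o.....
........
........
gen 22: ........
........
........
...oo...
..o..o..
.^.o.o..
.oo.....
........
........
gen 23: ........
........
........
...oo...
..o..o..
.o>o.o..
.oo.....
........
........
gen 24: ........
........
........
...oo...
..o..o..
.ooo.o..
.ov.....
........
........
gen 25: ........
........
........
...oo...
..o..o..
.ooo.o..
.o.>....
........
........
gen 26: ........
........
........
...oo...
..o..o..
.ooo.o..
.o.o....
...v....
........
gen 27: ........
........
........
...oo...
..o..o..
.ooo.o..
.o.o....
..<o....
........

west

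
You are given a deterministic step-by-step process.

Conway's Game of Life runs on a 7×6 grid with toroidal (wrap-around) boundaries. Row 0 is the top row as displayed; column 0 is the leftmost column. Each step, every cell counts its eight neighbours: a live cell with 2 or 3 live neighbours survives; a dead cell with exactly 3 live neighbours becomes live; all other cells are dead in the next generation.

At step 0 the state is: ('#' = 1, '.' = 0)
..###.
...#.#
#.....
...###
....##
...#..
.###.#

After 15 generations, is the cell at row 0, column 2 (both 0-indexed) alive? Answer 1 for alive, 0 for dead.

0

k=0  ..###.
...#.#
#.....
...###
....##
...#..
.###.#
k=1  ##...#
..##.#
#..#..
#..#..
.....#
#..#.#
.#....
k=2  .#..##
..##.#
##.#.#
#...##
.....#
#...##
.##.#.
k=3  .#...#
...#..
.#.#..
.#....
......
##.##.
.##...
k=4  ##....
#...#.
......
..#...
###...
##.#..
...###
k=5  ##.#..
##...#
......
..#...
#..#..
...#..
...###
k=6  .#.#..
.##..#
##....
......
..##..
..##.#
#..#.#
k=7  .#.#.#
......
###...
.##...
..###.
##...#
##.#.#
k=8  .#...#
......
#.#...
#.....
...###
......
......
k=9  ......
##....
.#....
##.##.
....##
....#.
......
k=10  ......
##....
.....#
#####.
#.....
....##
......
k=11  ......
#.....
...###
#####.
#.#...
.....#
......
k=12  ......
....##
......
#.....
#.#.#.
......
......
k=13  ......
......
.....#
.#...#
.#...#
......
......
k=14  ......
......
#.....
....##
......
......
......
k=15  ......
......
.....#
.....#
......
......
......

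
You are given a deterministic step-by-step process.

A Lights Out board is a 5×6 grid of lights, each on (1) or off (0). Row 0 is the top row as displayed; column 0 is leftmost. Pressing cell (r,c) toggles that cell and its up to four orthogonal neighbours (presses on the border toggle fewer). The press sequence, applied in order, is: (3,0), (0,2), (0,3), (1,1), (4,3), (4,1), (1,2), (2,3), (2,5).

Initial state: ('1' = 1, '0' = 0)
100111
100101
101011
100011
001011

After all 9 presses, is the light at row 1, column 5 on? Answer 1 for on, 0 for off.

0

[0] 100111
100101
101011
100011
001011
[1] 100111
100101
001011
010011
101011
[2] 111011
101101
001011
010011
101011
[3] 110101
101001
001011
010011
101011
[4] 100101
010001
011011
010011
101011
[5] 100101
010001
011011
010111
100101
[6] 100101
010001
011011
000111
011101
[7] 101101
001101
010011
000111
011101
[8] 101101
001001
011101
000011
011101
[9] 101101
001000
011110
000010
011101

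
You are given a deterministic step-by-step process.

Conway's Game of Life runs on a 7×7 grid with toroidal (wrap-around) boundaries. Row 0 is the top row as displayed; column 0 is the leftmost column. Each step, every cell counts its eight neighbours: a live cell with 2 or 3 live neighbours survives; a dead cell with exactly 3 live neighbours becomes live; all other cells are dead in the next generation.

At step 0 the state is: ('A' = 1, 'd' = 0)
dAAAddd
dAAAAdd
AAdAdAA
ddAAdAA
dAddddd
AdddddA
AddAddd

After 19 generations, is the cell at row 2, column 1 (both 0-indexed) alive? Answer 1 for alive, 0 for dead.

1

0) dAAAddd
dAAAAdd
AAdAdAA
ddAAdAA
dAddddd
AdddddA
AddAddd
1) Adddddd
dddddAA
ddddddd
dddAdAd
dAAddAd
AAddddA
AddAddA
2) AddddAd
ddddddA
ddddAAA
ddAdAdd
dAAdAAd
dddddAd
ddddddd
3) ddddddA
AdddAdd
dddAAdA
dAAdddA
dAAdAAd
ddddAAd
ddddddA
4) AddddAA
AddAAdA
dAAAAdA
dAddddA
AAAdAdA
dddAAdA
ddddddA
5) ddddAdd
ddddddd
dAddAdA
ddddAdA
dAAdAdA
dAAAAdA
ddddAdd
6) ddddddd
dddddAd
Adddddd
dAAdAdA
dAddAdA
dAddAdd
ddAdAdd
7) ddddddd
ddddddd
AAdddAA
dAAAddA
dAddAdd
AAAdAdd
dddAddd
8) ddddddd
AdddddA
dAdddAA
dddAAdA
ddddAAd
AAAdAdd
dAAAddd
9) AAAdddd
AddddAA
ddddAdd
AddAddA
AAAdddA
AdddAAd
AddAddd
10) ddAdddd
AddddAA
ddddAdd
ddAAdAA
ddAAAdd
ddAAAAd
AdAAAdd
11) AdAdAAd
dddddAA
AddAAdd
ddAddAd
dAddddA
dddddAd
dddddAd
12) ddddAdd
AAddddd
dddAAdd
AAAAAAA
dddddAA
dddddAA
dddddAd
13) ddddddd
dddAAdd
ddddddd
AAAdddd
dAAAddd
ddddAdd
ddddAAA
14) dddAddd
ddddddd
dAAAddd
AddAddd
AddAddd
ddAdAdd
ddddAAd
15) ddddAdd
dddAddd
dAAAddd
AddAAdd
dAAAAdd
ddddAAd
ddddAAd
16) dddAAAd
dddAAdd
dAddddd
Adddddd
dAAdddd
ddAdddd
dddAddd
17) ddAddAd
ddAAdAd
ddddddd
AdAdddd
dAAdddd
dAAAddd
ddAAddd
18) dAddddd
ddAAAdd
dAAAddd
ddAdddd
Adddddd
ddddddd
ddddAdd
19) ddAdAdd
ddddAdd
dAddAdd
ddAAddd
ddddddd
ddddddd
ddddddd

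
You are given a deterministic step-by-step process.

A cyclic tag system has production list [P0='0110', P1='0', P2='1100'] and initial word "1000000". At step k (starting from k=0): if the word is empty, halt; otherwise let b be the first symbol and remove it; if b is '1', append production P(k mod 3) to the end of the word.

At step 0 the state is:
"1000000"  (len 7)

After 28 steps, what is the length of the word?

[0] "1000000"  (len 7)
[1] "0000000110"  (len 10)
[2] "000000110"  (len 9)
[3] "00000110"  (len 8)
[4] "0000110"  (len 7)
[5] "000110"  (len 6)
[6] "00110"  (len 5)
[7] "0110"  (len 4)
[8] "110"  (len 3)
[9] "101100"  (len 6)
[10] "011000110"  (len 9)
[11] "11000110"  (len 8)
[12] "10001101100"  (len 11)
[13] "00011011000110"  (len 14)
[14] "0011011000110"  (len 13)
[15] "011011000110"  (len 12)
[16] "11011000110"  (len 11)
[17] "10110001100"  (len 11)
[18] "01100011001100"  (len 14)
[19] "1100011001100"  (len 13)
[20] "1000110011000"  (len 13)
[21] "0001100110001100"  (len 16)
[22] "001100110001100"  (len 15)
[23] "01100110001100"  (len 14)
[24] "1100110001100"  (len 13)
[25] "1001100011000110"  (len 16)
[26] "0011000110001100"  (len 16)
[27] "011000110001100"  (len 15)
[28] "11000110001100"  (len 14)

14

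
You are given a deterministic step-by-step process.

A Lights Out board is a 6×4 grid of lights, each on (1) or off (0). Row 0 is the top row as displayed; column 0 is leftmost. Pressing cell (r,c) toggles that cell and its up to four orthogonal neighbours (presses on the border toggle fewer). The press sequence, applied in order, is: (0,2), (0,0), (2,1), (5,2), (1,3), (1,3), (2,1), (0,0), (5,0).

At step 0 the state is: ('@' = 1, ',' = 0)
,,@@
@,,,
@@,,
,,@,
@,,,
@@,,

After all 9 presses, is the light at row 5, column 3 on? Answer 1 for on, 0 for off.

[0] ,,@@
@,,,
@@,,
,,@,
@,,,
@@,,
[1] ,@,,
@,@,
@@,,
,,@,
@,,,
@@,,
[2] @,,,
,,@,
@@,,
,,@,
@,,,
@@,,
[3] @,,,
,@@,
,,@,
,@@,
@,,,
@@,,
[4] @,,,
,@@,
,,@,
,@@,
@,@,
@,@@
[5] @,,@
,@,@
,,@@
,@@,
@,@,
@,@@
[6] @,,,
,@@,
,,@,
,@@,
@,@,
@,@@
[7] @,,,
,,@,
@@,,
,,@,
@,@,
@,@@
[8] ,@,,
@,@,
@@,,
,,@,
@,@,
@,@@
[9] ,@,,
@,@,
@@,,
,,@,
,,@,
,@@@

1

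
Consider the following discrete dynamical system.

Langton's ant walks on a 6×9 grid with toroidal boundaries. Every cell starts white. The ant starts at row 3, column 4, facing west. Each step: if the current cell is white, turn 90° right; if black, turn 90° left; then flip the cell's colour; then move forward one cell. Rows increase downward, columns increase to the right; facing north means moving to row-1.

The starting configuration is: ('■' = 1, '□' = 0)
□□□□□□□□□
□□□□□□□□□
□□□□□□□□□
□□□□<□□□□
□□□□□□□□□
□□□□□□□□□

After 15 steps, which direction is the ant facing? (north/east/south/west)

t=0: □□□□□□□□□
□□□□□□□□□
□□□□□□□□□
□□□□<□□□□
□□□□□□□□□
□□□□□□□□□
t=1: □□□□□□□□□
□□□□□□□□□
□□□□^□□□□
□□□□■□□□□
□□□□□□□□□
□□□□□□□□□
t=2: □□□□□□□□□
□□□□□□□□□
□□□□■>□□□
□□□□■□□□□
□□□□□□□□□
□□□□□□□□□
t=3: □□□□□□□□□
□□□□□□□□□
□□□□■■□□□
□□□□■v□□□
□□□□□□□□□
□□□□□□□□□
t=4: □□□□□□□□□
□□□□□□□□□
□□□□■■□□□
□□□□<■□□□
□□□□□□□□□
□□□□□□□□□
t=5: □□□□□□□□□
□□□□□□□□□
□□□□■■□□□
□□□□□■□□□
□□□□v□□□□
□□□□□□□□□
t=6: □□□□□□□□□
□□□□□□□□□
□□□□■■□□□
□□□□□■□□□
□□□<■□□□□
□□□□□□□□□
t=7: □□□□□□□□□
□□□□□□□□□
□□□□■■□□□
□□□^□■□□□
□□□■■□□□□
□□□□□□□□□
t=8: □□□□□□□□□
□□□□□□□□□
□□□□■■□□□
□□□■>■□□□
□□□■■□□□□
□□□□□□□□□
t=9: □□□□□□□□□
□□□□□□□□□
□□□□■■□□□
□□□■■■□□□
□□□■v□□□□
□□□□□□□□□
t=10: □□□□□□□□□
□□□□□□□□□
□□□□■■□□□
□□□■■■□□□
□□□■□>□□□
□□□□□□□□□
t=11: □□□□□□□□□
□□□□□□□□□
□□□□■■□□□
□□□■■■□□□
□□□■□■□□□
□□□□□v□□□
t=12: □□□□□□□□□
□□□□□□□□□
□□□□■■□□□
□□□■■■□□□
□□□■□■□□□
□□□□<■□□□
t=13: □□□□□□□□□
□□□□□□□□□
□□□□■■□□□
□□□■■■□□□
□□□■^■□□□
□□□□■■□□□
t=14: □□□□□□□□□
□□□□□□□□□
□□□□■■□□□
□□□■■■□□□
□□□■■>□□□
□□□□■■□□□
t=15: □□□□□□□□□
□□□□□□□□□
□□□□■■□□□
□□□■■^□□□
□□□■■□□□□
□□□□■■□□□

north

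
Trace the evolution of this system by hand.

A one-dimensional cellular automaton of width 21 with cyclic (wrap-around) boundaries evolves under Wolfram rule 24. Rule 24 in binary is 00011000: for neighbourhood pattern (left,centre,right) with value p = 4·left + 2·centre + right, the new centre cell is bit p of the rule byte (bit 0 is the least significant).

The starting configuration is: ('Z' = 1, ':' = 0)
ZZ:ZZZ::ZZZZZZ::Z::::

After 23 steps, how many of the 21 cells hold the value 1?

5

k=0  ZZ:ZZZ::ZZZZZZ::Z::::
k=1  Z::Z::Z:Z:::::Z::Z:::
k=2  :Z::Z::::Z:::::Z::Z::
k=3  ::Z::Z::::Z:::::Z::Z:
k=4  :::Z::Z::::Z:::::Z::Z
k=5  Z:::Z::Z::::Z:::::Z::
k=6  :Z:::Z::Z::::Z:::::Z:
k=7  ::Z:::Z::Z::::Z:::::Z
k=8  Z::Z:::Z::Z::::Z:::::
k=9  :Z::Z:::Z::Z::::Z::::
k=10  ::Z::Z:::Z::Z::::Z:::
k=11  :::Z::Z:::Z::Z::::Z::
k=12  ::::Z::Z:::Z::Z::::Z:
k=13  :::::Z::Z:::Z::Z::::Z
k=14  Z:::::Z::Z:::Z::Z::::
k=15  :Z:::::Z::Z:::Z::Z:::
k=16  ::Z:::::Z::Z:::Z::Z::
k=17  :::Z:::::Z::Z:::Z::Z:
k=18  ::::Z:::::Z::Z:::Z::Z
k=19  Z::::Z:::::Z::Z:::Z::
k=20  :Z::::Z:::::Z::Z:::Z:
k=21  ::Z::::Z:::::Z::Z:::Z
k=22  Z::Z::::Z:::::Z::Z:::
k=23  :Z::Z::::Z:::::Z::Z::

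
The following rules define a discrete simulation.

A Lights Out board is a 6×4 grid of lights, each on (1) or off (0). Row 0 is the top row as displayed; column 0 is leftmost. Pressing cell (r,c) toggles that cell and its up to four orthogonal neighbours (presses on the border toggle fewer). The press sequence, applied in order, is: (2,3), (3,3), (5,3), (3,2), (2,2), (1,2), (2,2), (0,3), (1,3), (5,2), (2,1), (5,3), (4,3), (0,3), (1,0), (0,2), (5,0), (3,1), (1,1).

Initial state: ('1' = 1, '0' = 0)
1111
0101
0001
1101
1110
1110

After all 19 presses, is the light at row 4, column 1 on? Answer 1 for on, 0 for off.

0

0) 1111
0101
0001
1101
1110
1110
1) 1111
0100
0010
1100
1110
1110
2) 1111
0100
0011
1111
1111
1110
3) 1111
0100
0011
1111
1110
1101
4) 1111
0100
0001
1000
1100
1101
5) 1111
0110
0110
1010
1100
1101
6) 1101
0001
0100
1010
1100
1101
7) 1101
0011
0011
1000
1100
1101
8) 1110
0010
0011
1000
1100
1101
9) 1111
0001
0010
1000
1100
1101
10) 1111
0001
0010
1000
1110
1010
11) 1111
0101
1100
1100
1110
1010
12) 1111
0101
1100
1100
1111
1001
13) 1111
0101
1100
1101
1100
1000
14) 1100
0100
1100
1101
1100
1000
15) 0100
1000
0100
1101
1100
1000
16) 0011
1010
0100
1101
1100
1000
17) 0011
1010
0100
1101
0100
0100
18) 0011
1010
0000
0011
0000
0100
19) 0111
0100
0100
0011
0000
0100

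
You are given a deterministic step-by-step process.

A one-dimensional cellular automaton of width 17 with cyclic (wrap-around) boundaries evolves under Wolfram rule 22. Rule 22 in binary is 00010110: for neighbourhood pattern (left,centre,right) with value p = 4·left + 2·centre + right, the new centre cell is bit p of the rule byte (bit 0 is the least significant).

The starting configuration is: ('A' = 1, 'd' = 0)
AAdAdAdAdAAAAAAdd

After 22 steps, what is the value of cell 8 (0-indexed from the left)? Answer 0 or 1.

1

step 0: AAdAdAdAdAAAAAAdd
step 1: dddAdAdAdddddddAA
step 2: AdAAdAdAAdddddAdd
step 3: AddddAdddAdddAAAA
step 4: dAddAAAdAAAdAdddd
step 5: AAAAddddddddAAddd
step 6: ddddAddddddAddAdA
step 7: AddAAAddddAAAAAdA
step 8: dAAdddAddAddddddd
step 9: AddAdAAAAAAdddddd
step 10: AAAAdddddddAddddA
step 11: ddddAdddddAAAddAd
step 12: dddAAAdddAdddAAAA
step 13: AdAdddAdAAAdAdddd
step 14: AdAAdAAdddddAAddA
step 15: dddddddAdddAddAAd
step 16: ddddddAAAdAAAAddA
step 17: AddddAddddddddAAA
step 18: dAddAAAddddddAddd
step 19: AAAAdddAddddAAAdd
step 20: ddddAdAAAddAdddAA
step 21: AddAAddddAAAAdAdd
step 22: AAAddAddAdddddAAA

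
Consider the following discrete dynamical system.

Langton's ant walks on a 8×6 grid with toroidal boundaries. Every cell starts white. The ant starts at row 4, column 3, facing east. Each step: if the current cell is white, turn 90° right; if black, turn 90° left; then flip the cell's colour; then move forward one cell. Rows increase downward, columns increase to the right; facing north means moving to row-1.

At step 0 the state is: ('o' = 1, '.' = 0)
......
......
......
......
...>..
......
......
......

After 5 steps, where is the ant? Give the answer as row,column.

3,3

[0] ......
......
......
......
...>..
......
......
......
[1] ......
......
......
......
...o..
...v..
......
......
[2] ......
......
......
......
...o..
..<o..
......
......
[3] ......
......
......
......
..^o..
..oo..
......
......
[4] ......
......
......
......
..o>..
..oo..
......
......
[5] ......
......
......
...^..
..o...
..oo..
......
......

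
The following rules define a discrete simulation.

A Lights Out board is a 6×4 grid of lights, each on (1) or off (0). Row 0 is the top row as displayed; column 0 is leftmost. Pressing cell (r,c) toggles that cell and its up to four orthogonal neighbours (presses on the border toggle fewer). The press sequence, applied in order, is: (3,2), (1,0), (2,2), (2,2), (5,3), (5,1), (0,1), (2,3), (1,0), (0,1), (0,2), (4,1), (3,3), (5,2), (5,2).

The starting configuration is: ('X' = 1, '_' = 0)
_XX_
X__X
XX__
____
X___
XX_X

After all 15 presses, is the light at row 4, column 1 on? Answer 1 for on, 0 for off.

0

[0] _XX_
X__X
XX__
____
X___
XX_X
[1] _XX_
X__X
XXX_
_XXX
X_X_
XX_X
[2] XXX_
_X_X
_XX_
_XXX
X_X_
XX_X
[3] XXX_
_XXX
___X
_X_X
X_X_
XX_X
[4] XXX_
_X_X
_XX_
_XXX
X_X_
XX_X
[5] XXX_
_X_X
_XX_
_XXX
X_XX
XXX_
[6] XXX_
_X_X
_XX_
_XXX
XXXX
____
[7] ____
___X
_XX_
_XXX
XXXX
____
[8] ____
____
_X_X
_XX_
XXXX
____
[9] X___
XX__
XX_X
_XX_
XXXX
____
[10] _XX_
X___
XX_X
_XX_
XXXX
____
[11] ___X
X_X_
XX_X
_XX_
XXXX
____
[12] ___X
X_X_
XX_X
__X_
___X
_X__
[13] ___X
X_X_
XX__
___X
____
_X__
[14] ___X
X_X_
XX__
___X
__X_
__XX
[15] ___X
X_X_
XX__
___X
____
_X__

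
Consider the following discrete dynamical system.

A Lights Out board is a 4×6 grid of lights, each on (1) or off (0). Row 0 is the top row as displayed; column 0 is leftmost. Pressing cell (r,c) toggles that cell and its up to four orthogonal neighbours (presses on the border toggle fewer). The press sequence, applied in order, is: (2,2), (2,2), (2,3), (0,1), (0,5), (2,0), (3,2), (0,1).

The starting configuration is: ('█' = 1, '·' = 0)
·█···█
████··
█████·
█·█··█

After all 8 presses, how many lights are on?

[0] ·█···█
████··
█████·
█·█··█
[1] ·█···█
██·█··
█···█·
█····█
[2] ·█···█
████··
█████·
█·█··█
[3] ·█···█
███···
██····
█·██·█
[4] █·█··█
█·█···
██····
█·██·█
[5] █·█·█·
█·█··█
██····
█·██·█
[6] █·█·█·
··█··█
······
··██·█
[7] █·█·█·
··█··█
··█···
·█···█
[8] ·█··█·
·██··█
··█···
·█···█

8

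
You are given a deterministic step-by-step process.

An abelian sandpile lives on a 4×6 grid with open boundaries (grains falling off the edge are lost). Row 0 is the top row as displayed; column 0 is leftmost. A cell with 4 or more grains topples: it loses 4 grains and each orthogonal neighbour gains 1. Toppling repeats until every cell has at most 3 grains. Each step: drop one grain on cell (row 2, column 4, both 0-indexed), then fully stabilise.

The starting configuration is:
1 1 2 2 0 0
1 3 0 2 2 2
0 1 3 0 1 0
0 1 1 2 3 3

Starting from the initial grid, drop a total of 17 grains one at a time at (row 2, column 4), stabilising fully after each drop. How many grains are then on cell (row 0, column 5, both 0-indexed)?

1

k=0  1 1 2 2 0 0
1 3 0 2 2 2
0 1 3 0 1 0
0 1 1 2 3 3
k=1  1 1 2 2 0 0
1 3 0 2 2 2
0 1 3 0 2 0
0 1 1 2 3 3
k=2  1 1 2 2 0 0
1 3 0 2 2 2
0 1 3 0 3 0
0 1 1 2 3 3
k=3  1 1 2 2 0 0
1 3 0 2 3 2
0 1 3 1 1 2
0 1 1 3 1 0
k=4  1 1 2 2 0 0
1 3 0 2 3 2
0 1 3 1 2 2
0 1 1 3 1 0
k=5  1 1 2 2 0 0
1 3 0 2 3 2
0 1 3 1 3 2
0 1 1 3 1 0
k=6  1 1 2 2 1 0
1 3 0 3 0 3
0 1 3 2 1 3
0 1 1 3 2 0
k=7  1 1 2 2 1 0
1 3 0 3 0 3
0 1 3 2 2 3
0 1 1 3 2 0
k=8  1 1 2 2 1 0
1 3 0 3 0 3
0 1 3 2 3 3
0 1 1 3 2 0
k=9  1 1 2 2 1 1
1 3 0 3 2 0
0 1 3 3 1 1
0 1 1 3 3 1
k=10  1 1 2 2 1 1
1 3 0 3 2 0
0 1 3 3 2 1
0 1 1 3 3 1
k=11  1 1 2 2 1 1
1 3 0 3 2 0
0 1 3 3 3 1
0 1 1 3 3 1
k=12  1 1 2 3 2 1
1 3 2 1 0 1
0 2 0 3 3 2
0 1 3 1 1 2
k=13  1 1 2 3 2 1
1 3 2 2 1 1
0 2 1 0 1 3
0 1 3 2 2 2
k=14  1 1 2 3 2 1
1 3 2 2 1 1
0 2 1 0 2 3
0 1 3 2 2 2
k=15  1 1 2 3 2 1
1 3 2 2 1 1
0 2 1 0 3 3
0 1 3 2 2 2
k=16  1 1 2 3 2 1
1 3 2 2 2 2
0 2 1 1 1 0
0 1 3 2 3 3
k=17  1 1 2 3 2 1
1 3 2 2 2 2
0 2 1 1 2 0
0 1 3 2 3 3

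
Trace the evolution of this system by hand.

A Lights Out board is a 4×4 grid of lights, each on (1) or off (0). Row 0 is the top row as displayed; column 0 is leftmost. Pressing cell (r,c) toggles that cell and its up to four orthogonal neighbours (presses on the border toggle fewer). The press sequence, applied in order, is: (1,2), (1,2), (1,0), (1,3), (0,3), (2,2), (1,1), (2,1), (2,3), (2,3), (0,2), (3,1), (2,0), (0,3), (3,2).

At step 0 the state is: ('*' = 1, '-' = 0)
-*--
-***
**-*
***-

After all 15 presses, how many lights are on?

[0] -*--
-***
**-*
***-
[1] -**-
----
****
***-
[2] -*--
-***
**-*
***-
[3] **--
*-**
-*-*
***-
[4] **-*
*---
-*--
***-
[5] ***-
*--*
-*--
***-
[6] ***-
*-**
--**
**--
[7] *-*-
-*-*
-***
**--
[8] *-*-
---*
*--*
*---
[9] *-*-
----
*-*-
*--*
[10] *-*-
---*
*--*
*---
[11] **-*
--**
*--*
*---
[12] **-*
--**
**-*
-**-
[13] **-*
*-**
---*
***-
[14] ***-
*-*-
---*
***-
[15] ***-
*-*-
--**
*--*

9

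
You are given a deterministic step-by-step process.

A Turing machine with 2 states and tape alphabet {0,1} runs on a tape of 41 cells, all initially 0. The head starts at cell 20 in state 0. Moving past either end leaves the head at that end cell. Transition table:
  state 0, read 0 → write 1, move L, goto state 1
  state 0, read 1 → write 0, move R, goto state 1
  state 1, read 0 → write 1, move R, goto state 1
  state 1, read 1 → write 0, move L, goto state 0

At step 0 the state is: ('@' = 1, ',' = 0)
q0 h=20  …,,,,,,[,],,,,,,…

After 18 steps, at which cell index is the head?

34

k=0  q0 h=20  …,,,,,,[,],,,,,,…
k=1  q1 h=19  …,,,,,,[,]@,,,,,…
k=2  q1 h=20  …,,,,,@[@],,,,,,…
k=3  q0 h=19  …,,,,,,[@],,,,,,…
k=4  q1 h=20  …,,,,,,[,],,,,,,…
k=5  q1 h=21  …,,,,,@[,],,,,,,…
k=6  q1 h=22  …,,,,@@[,],,,,,,…
k=7  q1 h=23  …,,,@@@[,],,,,,,…
k=8  q1 h=24  …,,@@@@[,],,,,,,…
k=9  q1 h=25  …,@@@@@[,],,,,,,…
k=10  q1 h=26  …@@@@@@[,],,,,,,…
k=11  q1 h=27  …@@@@@@[,],,,,,,…
k=12  q1 h=28  …@@@@@@[,],,,,,,…
k=13  q1 h=29  …@@@@@@[,],,,,,,…
k=14  q1 h=30  …@@@@@@[,],,,,,,…
k=15  q1 h=31  …@@@@@@[,],,,,,,…
k=16  q1 h=32  …@@@@@@[,],,,,,,…
k=17  q1 h=33  …@@@@@@[,],,,,,,…
k=18  q1 h=34  …@@@@@@[,],,,,,,|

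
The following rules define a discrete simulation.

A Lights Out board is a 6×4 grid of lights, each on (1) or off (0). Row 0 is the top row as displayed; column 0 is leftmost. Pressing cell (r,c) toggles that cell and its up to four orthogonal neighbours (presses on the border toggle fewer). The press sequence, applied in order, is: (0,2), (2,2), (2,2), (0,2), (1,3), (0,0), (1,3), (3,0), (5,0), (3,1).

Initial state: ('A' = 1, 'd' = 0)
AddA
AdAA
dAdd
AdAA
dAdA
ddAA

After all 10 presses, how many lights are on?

0) AddA
AdAA
dAdd
AdAA
dAdA
ddAA
1) AAAd
AddA
dAdd
AdAA
dAdA
ddAA
2) AAAd
AdAA
ddAA
AddA
dAdA
ddAA
3) AAAd
AddA
dAdd
AdAA
dAdA
ddAA
4) AddA
AdAA
dAdd
AdAA
dAdA
ddAA
5) Addd
Addd
dAdA
AdAA
dAdA
ddAA
6) dAdd
dddd
dAdA
AdAA
dAdA
ddAA
7) dAdA
ddAA
dAdd
AdAA
dAdA
ddAA
8) dAdA
ddAA
AAdd
dAAA
AAdA
ddAA
9) dAdA
ddAA
AAdd
dAAA
dAdA
AAAA
10) dAdA
ddAA
Addd
AddA
dddA
AAAA

12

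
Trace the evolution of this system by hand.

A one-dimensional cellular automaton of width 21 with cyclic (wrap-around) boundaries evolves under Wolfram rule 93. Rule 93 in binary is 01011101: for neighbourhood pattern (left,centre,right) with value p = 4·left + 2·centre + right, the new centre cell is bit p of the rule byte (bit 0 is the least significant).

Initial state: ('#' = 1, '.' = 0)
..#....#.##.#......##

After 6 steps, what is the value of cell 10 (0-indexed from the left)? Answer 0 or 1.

0) ..#....#.##.#......##
1) #.####.#.##.######.##
2) #.#..#.#.##.#....#.#.
3) #.##.#.#.##.####.#.#.
4) #.##.#.#.##.#..#.#.#.
5) #.##.#.#.##.##.#.#.#.
6) #.##.#.#.##.##.#.#.#.

1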